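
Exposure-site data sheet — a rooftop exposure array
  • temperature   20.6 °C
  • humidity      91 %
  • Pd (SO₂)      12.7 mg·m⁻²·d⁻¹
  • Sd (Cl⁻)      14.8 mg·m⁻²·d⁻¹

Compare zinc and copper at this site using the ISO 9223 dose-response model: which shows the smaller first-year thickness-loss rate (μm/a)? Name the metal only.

zinc

zinc: f(T) = -0.071·(T−10) [T>10 °C] = -0.7526
  Pd branch = 0.0129·Pd^0.44·e^(0.046·RH+f) = 1.223 μm/a
  Sd branch = 0.0175·Sd^0.57·e^(0.008·RH+0.085·T) = 0.9698 μm/a
  sum: 1.223 + 0.9698 → r_corr = 2.193 μm/a
copper: f(T) = -0.080·(T−10) [T>10 °C] = -0.8480
  Pd branch = 0.0053·Pd^0.26·e^(0.059·RH+f) = 0.9434 μm/a
  Sd branch = 0.01025·Sd^0.27·e^(0.036·RH+0.049·T) = 1.541 μm/a
  sum: 0.9434 + 1.541 → r_corr = 2.484 μm/a
Ordering by μm/a: copper (2.48) > zinc (2.19)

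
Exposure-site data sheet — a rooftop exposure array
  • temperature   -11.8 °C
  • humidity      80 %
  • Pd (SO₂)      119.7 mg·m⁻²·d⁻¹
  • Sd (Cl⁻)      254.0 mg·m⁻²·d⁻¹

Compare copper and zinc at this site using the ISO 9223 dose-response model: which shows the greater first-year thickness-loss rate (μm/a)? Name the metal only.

zinc

copper: temperature factor f = +0.126·(-21.8) = -2.7468
  sulphur-dioxide contribution → 0.1323 μm/a
  chloride contribution → 0.4568 μm/a
  ⇒ r_corr(copper) = 0.5891 μm/a
zinc: temperature factor f = +0.038·(-21.8) = -0.8284
  sulphur-dioxide contribution → 1.834 μm/a
  chloride contribution → 0.2859 μm/a
  total first-year rate 2.12 μm/a
Ordering by μm/a: zinc (2.12) > copper (0.589)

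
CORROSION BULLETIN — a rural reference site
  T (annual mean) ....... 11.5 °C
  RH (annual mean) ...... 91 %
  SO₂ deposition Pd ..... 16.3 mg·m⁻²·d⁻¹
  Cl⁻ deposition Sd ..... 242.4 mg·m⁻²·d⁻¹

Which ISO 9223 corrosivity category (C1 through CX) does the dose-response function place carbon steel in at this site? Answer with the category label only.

C5

carbon steel: T>10 °C ⇒ hinge -0.054·(11.5−10) = -0.0810
  Pd branch = 1.77·Pd^0.52·e^(0.02·RH+f) = 43.01 μm/a
  Sd branch = 0.102·Sd^0.62·e^(0.033·RH+0.04·T) = 97.94 μm/a
  sum: 43.01 + 97.94 → r_corr = 141 μm/a
Category bounds: 80…200 μm/a bracket r_corr ⇒ C5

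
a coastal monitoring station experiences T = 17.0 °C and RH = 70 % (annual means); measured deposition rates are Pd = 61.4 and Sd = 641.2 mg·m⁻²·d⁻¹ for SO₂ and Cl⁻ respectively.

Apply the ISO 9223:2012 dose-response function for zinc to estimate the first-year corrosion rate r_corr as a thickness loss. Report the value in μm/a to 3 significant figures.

zinc: T>10 °C ⇒ hinge -0.071·(17.0−10) = -0.4970
  sulphur-dioxide contribution → 1.202 μm/a
  chloride contribution → 5.174 μm/a
  ⇒ r_corr(zinc) = 6.376 μm/a

r_corr = 6.38 μm/a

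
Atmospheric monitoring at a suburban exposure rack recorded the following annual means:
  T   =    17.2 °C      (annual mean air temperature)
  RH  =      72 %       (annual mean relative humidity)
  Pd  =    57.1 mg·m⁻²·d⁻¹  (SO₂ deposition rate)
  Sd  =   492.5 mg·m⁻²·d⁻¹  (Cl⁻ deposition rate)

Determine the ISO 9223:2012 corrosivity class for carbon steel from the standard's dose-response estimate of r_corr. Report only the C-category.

carbon steel: T>10 °C ⇒ hinge -0.054·(17.2−10) = -0.3888
  Pd branch = 1.77·Pd^0.52·e^(0.02·RH+f) = 41.49 μm/a
  Sd branch = 0.102·Sd^0.62·e^(0.033·RH+0.04·T) = 102 μm/a
  r_corr = 41.49 + 102 = 143.5 μm/a
143 μm/a falls in (80, 200] for carbon steel → category C5

C5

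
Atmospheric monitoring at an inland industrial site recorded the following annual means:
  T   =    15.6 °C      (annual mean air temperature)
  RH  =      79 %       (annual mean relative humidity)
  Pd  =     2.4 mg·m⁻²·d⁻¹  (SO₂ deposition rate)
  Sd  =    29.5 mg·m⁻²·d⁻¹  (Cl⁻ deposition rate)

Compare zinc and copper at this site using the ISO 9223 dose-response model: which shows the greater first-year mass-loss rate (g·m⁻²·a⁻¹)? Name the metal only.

zinc: temperature factor f = -0.071·(5.6) = -0.3976
  Pd branch = 0.0129·Pd^0.44·e^(0.046·RH+f) = 0.4824 μm/a
  Cl⁻ term: 0.0175·29.5^0.57·exp(0.008·79+0.085·15.6) = 0.8535
  r_corr = 0.4824 + 0.8535 = 1.336 μm/a
  mass loss = 1.336 μm/a × 7.14 g/cm³ = 9.538 g·m⁻²·a⁻¹
copper: T>10 °C ⇒ hinge -0.080·(15.6−10) = -0.4480
  SO₂ term: 0.0053·2.4^0.26·exp(0.059·79-0.4480) = 0.4496
  Sd branch = 0.01025·Sd^0.27·e^(0.036·RH+0.049·T) = 0.9434 μm/a
  sum: 0.4496 + 0.9434 → r_corr = 1.393 μm/a
  mass loss = 1.393 μm/a × 8.96 g/cm³ = 12.48 g·m⁻²·a⁻¹
Ordering by g·m⁻²·a⁻¹: copper (12.5) > zinc (9.54)

copper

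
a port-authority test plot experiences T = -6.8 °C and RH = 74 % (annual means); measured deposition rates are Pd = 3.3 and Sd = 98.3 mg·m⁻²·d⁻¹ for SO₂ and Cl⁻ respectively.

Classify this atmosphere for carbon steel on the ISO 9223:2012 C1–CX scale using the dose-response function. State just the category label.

C2

carbon steel: f(T) = +0.150·(T−10) [T≤10 °C] = -2.5200
  Pd branch = 1.77·Pd^0.52·e^(0.02·RH+f) = 1.164 μm/a
  Cl⁻ term: 0.102·98.3^0.62·exp(0.033·74+0.04·-6.8) = 15.36
  sum: 1.164 + 15.36 → r_corr = 16.52 μm/a
ISO 9223 Table 2 (carbon steel): 1.3 < 16.5 ≤ 25 μm/a ⇒ C2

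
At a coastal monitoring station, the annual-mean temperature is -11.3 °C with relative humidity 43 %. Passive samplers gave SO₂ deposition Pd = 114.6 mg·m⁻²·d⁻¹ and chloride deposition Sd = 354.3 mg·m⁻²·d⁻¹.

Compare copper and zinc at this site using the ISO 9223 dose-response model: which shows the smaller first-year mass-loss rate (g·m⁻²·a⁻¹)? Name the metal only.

copper

copper: temperature factor f = +0.126·(-21.3) = -2.6838
  sulphur-dioxide contribution → 0.0157 μm/a
  chloride contribution → 0.1352 μm/a
  ⇒ r_corr(copper) = 0.1509 μm/a
  mass loss = 0.1509 μm/a × 8.96 g/cm³ = 1.352 g·m⁻²·a⁻¹
zinc: T≤10 °C ⇒ hinge +0.038·(-11.3−10) = -0.8094
  sulphur-dioxide contribution → 0.3343 μm/a
  chloride contribution → 0.2682 μm/a
  total first-year rate 0.6025 μm/a
  mass loss = 0.6025 μm/a × 7.14 g/cm³ = 4.302 g·m⁻²·a⁻¹
Ordering by g·m⁻²·a⁻¹: zinc (4.3) > copper (1.35)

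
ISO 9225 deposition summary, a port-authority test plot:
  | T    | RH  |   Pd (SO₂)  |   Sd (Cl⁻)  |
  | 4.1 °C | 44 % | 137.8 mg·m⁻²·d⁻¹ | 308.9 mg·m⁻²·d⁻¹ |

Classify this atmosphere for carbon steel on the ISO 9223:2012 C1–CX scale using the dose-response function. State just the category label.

C3

carbon steel: f(T) = +0.150·(T−10) [T≤10 °C] = -0.8850
  sulphur-dioxide contribution → 22.81 μm/a
  chloride contribution → 17.95 μm/a
  total first-year rate 40.77 μm/a
ISO 9223 Table 2 (carbon steel): 25 < 40.8 ≤ 50 μm/a ⇒ C3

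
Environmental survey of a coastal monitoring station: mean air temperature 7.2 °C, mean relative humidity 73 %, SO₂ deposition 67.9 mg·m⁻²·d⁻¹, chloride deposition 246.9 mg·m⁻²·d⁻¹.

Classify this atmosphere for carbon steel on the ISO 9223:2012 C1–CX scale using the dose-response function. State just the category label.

C5

carbon steel: T≤10 °C ⇒ hinge +0.150·(7.2−10) = -0.4200
  sulphur-dioxide contribution → 44.9 μm/a
  chloride contribution → 46.05 μm/a
  ⇒ r_corr(carbon steel) = 90.95 μm/a
90.9 μm/a falls in (80, 200] for carbon steel → category C5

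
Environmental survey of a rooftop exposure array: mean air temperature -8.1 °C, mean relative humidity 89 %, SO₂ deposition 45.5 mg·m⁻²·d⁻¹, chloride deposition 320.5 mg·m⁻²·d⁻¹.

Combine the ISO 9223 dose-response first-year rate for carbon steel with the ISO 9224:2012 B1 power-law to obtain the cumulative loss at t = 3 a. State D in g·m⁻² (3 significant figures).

carbon steel: T≤10 °C ⇒ hinge +0.150·(-8.1−10) = -2.7150
  sulphur-dioxide contribution → 5.059 μm/a
  chloride contribution → 49.78 μm/a
  ⇒ r_corr(carbon steel) = 54.84 μm/a
Long-term exponent b (ISO 9224 Table 2, B1) = 0.523
  D(3) = 54.84 × 3^0.523 = 54.84 × 1.776 = 97.41 μm
  Mass loss = 97.41 μm × 7.85 g/cm³ = 764.7 g·m⁻²

D(3) = 765 g·m⁻²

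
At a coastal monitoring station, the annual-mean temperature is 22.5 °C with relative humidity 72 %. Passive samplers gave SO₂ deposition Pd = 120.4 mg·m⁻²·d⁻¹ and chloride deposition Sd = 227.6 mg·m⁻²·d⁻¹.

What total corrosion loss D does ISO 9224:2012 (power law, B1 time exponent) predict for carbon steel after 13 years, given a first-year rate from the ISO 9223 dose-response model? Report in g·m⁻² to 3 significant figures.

carbon steel: T>10 °C ⇒ hinge -0.054·(22.5−10) = -0.6750
  sulphur-dioxide contribution → 45.93 μm/a
  chloride contribution → 78.13 μm/a
  ⇒ r_corr(carbon steel) = 124.1 μm/a
ISO 9224: D(t) = r_corr · t^b with b = 0.523 (carbon steel, B1)
  D(13) = 124.1 × 13^0.523 = 124.1 × 3.825 = 474.5 μm
  Mass loss = 474.5 μm × 7.85 g/cm³ = 3725 g·m⁻²

D(13) = 3.72e+03 g·m⁻²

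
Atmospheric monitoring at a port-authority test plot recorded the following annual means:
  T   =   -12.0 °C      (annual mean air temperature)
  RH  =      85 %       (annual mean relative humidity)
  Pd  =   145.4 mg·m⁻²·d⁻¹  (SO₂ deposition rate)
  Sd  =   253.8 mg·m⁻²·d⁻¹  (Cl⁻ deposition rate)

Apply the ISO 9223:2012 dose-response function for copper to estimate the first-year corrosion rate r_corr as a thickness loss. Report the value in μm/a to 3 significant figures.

copper: temperature factor f = +0.126·(-22.0) = -2.7720
  Pd branch = 0.0053·Pd^0.26·e^(0.059·RH+f) = 0.1822 μm/a
  Sd branch = 0.01025·Sd^0.27·e^(0.036·RH+0.049·T) = 0.5414 μm/a
  sum: 0.1822 + 0.5414 → r_corr = 0.7236 μm/a

r_corr = 0.724 μm/a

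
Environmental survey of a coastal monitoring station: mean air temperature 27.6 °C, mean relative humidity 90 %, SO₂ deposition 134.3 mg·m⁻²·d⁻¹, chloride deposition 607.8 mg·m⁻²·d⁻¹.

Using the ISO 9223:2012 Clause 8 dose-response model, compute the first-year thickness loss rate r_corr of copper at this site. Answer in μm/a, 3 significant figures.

r_corr = 6.65 μm/a

copper: T>10 °C ⇒ hinge -0.080·(27.6−10) = -1.4080
  SO₂ term: 0.0053·134.3^0.26·exp(0.059·90-1.4080) = 0.938
  Sd branch = 0.01025·Sd^0.27·e^(0.036·RH+0.049·T) = 5.712 μm/a
  r_corr = 0.938 + 5.712 = 6.65 μm/a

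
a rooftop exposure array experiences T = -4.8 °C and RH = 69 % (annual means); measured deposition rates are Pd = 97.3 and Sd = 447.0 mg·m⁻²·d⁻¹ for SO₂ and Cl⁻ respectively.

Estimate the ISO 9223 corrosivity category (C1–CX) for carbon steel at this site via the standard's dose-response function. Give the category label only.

carbon steel: temperature factor f = +0.150·(-14.8) = -2.2200
  SO₂ term: 1.77·97.3^0.52·exp(0.02·69-2.2200) = 8.26
  Sd branch = 0.102·Sd^0.62·e^(0.033·RH+0.04·T) = 36.08 μm/a
  sum: 8.26 + 36.08 → r_corr = 44.34 μm/a
ISO 9223 Table 2 (carbon steel): 25 < 44.3 ≤ 50 μm/a ⇒ C3

C3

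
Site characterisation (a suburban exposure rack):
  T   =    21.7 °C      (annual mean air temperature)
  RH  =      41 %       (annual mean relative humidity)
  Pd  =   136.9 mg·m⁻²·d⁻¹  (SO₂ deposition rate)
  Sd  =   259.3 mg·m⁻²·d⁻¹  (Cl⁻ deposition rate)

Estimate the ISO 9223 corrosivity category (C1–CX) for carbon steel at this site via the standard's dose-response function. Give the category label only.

carbon steel: T>10 °C ⇒ hinge -0.054·(21.7−10) = -0.6318
  sulphur-dioxide contribution → 27.58 μm/a
  chloride contribution → 29.49 μm/a
  ⇒ r_corr(carbon steel) = 57.08 μm/a
57.1 μm/a falls in (50, 80] for carbon steel → category C4

C4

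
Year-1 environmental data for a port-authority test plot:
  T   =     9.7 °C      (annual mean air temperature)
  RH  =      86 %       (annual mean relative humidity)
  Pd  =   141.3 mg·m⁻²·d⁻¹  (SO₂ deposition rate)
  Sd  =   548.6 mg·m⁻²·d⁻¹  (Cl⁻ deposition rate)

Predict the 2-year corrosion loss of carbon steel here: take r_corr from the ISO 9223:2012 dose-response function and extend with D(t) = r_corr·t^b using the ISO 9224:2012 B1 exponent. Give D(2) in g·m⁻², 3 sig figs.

D(2) = 2.85e+03 g·m⁻²

carbon steel: f(T) = +0.150·(T−10) [T≤10 °C] = -0.0450
  SO₂ term: 1.77·141.3^0.52·exp(0.02·86-0.0450) = 124
  Cl⁻ term: 0.102·548.6^0.62·exp(0.033·86+0.04·9.7) = 128.2
  r_corr = 124 + 128.2 = 252.2 μm/a
ISO 9224: D(t) = r_corr · t^b with b = 0.523 (carbon steel, B1)
  D(2) = 252.2 × 2^0.523 = 252.2 × 1.437 = 362.5 μm
  Mass loss = 362.5 μm × 7.85 g/cm³ = 2845 g·m⁻²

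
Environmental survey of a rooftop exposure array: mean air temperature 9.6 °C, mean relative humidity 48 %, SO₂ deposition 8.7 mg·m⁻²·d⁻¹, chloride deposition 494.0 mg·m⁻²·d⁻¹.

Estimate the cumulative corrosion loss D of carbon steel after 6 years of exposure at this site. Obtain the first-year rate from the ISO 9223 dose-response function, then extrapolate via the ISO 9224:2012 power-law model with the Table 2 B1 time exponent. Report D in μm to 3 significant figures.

carbon steel: T≤10 °C ⇒ hinge +0.150·(9.6−10) = -0.0600
  sulphur-dioxide contribution → 13.41 μm/a
  chloride contribution → 34.15 μm/a
  ⇒ r_corr(carbon steel) = 47.56 μm/a
Long-term exponent b (ISO 9224 Table 2, B1) = 0.523
  D(6) = 47.56 × 6^0.523 = 47.56 × 2.553 = 121.4 μm

D(6) = 121 μm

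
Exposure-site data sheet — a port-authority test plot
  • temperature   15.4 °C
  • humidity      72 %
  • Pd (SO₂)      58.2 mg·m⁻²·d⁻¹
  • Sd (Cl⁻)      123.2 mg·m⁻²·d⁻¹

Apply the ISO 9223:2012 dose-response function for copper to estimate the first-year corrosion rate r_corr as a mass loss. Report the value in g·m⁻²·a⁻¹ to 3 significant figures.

copper: f(T) = -0.080·(T−10) [T>10 °C] = -0.4320
  Pd branch = 0.0053·Pd^0.26·e^(0.059·RH+f) = 0.6925 μm/a
  Sd branch = 0.01025·Sd^0.27·e^(0.036·RH+0.049·T) = 1.068 μm/a
  r_corr = 0.6925 + 1.068 = 1.761 μm/a
Convert to mass loss: 1.761 μm/a × 8.96 g/cm³ = 15.77 g·m⁻²·a⁻¹

r_corr = 15.8 g·m⁻²·a⁻¹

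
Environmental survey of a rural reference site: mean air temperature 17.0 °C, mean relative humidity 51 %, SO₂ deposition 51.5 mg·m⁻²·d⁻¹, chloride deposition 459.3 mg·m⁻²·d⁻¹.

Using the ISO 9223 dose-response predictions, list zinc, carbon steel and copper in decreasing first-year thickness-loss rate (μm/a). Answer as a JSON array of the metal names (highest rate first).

["carbon steel", "zinc", "copper"]

zinc: temperature factor f = -0.071·(7.0) = -0.4970
  Pd branch = 0.0129·Pd^0.44·e^(0.046·RH+f) = 0.4643 μm/a
  Sd branch = 0.0175·Sd^0.57·e^(0.008·RH+0.085·T) = 3.674 μm/a
  r_corr = 0.4643 + 3.674 = 4.139 μm/a
carbon steel: T>10 °C ⇒ hinge -0.054·(17.0−10) = -0.3780
  Pd branch = 1.77·Pd^0.52·e^(0.02·RH+f) = 26.12 μm/a
  Cl⁻ term: 0.102·459.3^0.62·exp(0.033·51+0.04·17.0) = 48.45
  r_corr = 26.12 + 48.45 = 74.57 μm/a
copper: T>10 °C ⇒ hinge -0.080·(17.0−10) = -0.5600
  Pd branch = 0.0053·Pd^0.26·e^(0.059·RH+f) = 0.171 μm/a
  Sd branch = 0.01025·Sd^0.27·e^(0.036·RH+0.049·T) = 0.7738 μm/a
  sum: 0.171 + 0.7738 → r_corr = 0.9448 μm/a
Ordering by μm/a: carbon steel (74.6) > zinc (4.14) > copper (0.945)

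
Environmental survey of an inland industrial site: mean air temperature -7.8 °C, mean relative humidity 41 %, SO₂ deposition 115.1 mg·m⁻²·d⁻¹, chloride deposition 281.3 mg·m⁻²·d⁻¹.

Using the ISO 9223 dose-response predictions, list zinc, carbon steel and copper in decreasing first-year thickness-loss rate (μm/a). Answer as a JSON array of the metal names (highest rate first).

zinc: T≤10 °C ⇒ hinge +0.038·(-7.8−10) = -0.6764
  Pd branch = 0.0129·Pd^0.44·e^(0.046·RH+f) = 0.349 μm/a
  Sd branch = 0.0175·Sd^0.57·e^(0.008·RH+0.085·T) = 0.3116 μm/a
  r_corr = 0.349 + 0.3116 = 0.6606 μm/a
carbon steel: temperature factor f = +0.150·(-17.8) = -2.6700
  Pd branch = 1.77·Pd^0.52·e^(0.02·RH+f) = 3.283 μm/a
  Sd branch = 0.102·Sd^0.62·e^(0.033·RH+0.04·T) = 9.532 μm/a
  r_corr = 3.283 + 9.532 = 12.82 μm/a
copper: f(T) = +0.126·(T−10) [T≤10 °C] = -2.2428
  SO₂ term: 0.0053·115.1^0.26·exp(0.059·41-2.2428) = 0.02171
  Cl⁻ term: 0.01025·281.3^0.27·exp(0.036·41+0.049·-7.8) = 0.1403
  sum: 0.02171 + 0.1403 → r_corr = 0.162 μm/a
Ordering by μm/a: carbon steel (12.8) > zinc (0.661) > copper (0.162)

["carbon steel", "zinc", "copper"]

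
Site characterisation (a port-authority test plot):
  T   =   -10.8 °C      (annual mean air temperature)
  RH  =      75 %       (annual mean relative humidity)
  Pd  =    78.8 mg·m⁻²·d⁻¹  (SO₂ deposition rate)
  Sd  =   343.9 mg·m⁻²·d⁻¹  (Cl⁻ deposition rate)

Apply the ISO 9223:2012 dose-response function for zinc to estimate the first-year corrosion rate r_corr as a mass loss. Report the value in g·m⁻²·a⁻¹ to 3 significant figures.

r_corr = 11.5 g·m⁻²·a⁻¹

zinc: f(T) = +0.038·(T−10) [T≤10 °C] = -0.7904
  SO₂ term: 0.0129·78.8^0.44·exp(0.046·75-0.7904) = 1.259
  Sd branch = 0.0175·Sd^0.57·e^(0.008·RH+0.085·T) = 0.3554 μm/a
  sum: 1.259 + 0.3554 → r_corr = 1.615 μm/a
Convert to mass loss: 1.615 μm/a × 7.14 g/cm³ = 11.53 g·m⁻²·a⁻¹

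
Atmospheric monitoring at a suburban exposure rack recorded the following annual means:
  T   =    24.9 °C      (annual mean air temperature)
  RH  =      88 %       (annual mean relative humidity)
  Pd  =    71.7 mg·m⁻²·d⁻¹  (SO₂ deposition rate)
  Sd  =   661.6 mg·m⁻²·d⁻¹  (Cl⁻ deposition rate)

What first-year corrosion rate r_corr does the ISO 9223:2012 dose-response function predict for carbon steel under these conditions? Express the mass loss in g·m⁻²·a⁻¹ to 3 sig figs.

carbon steel: f(T) = -0.054·(T−10) [T>10 °C] = -0.8046
  Pd branch = 1.77·Pd^0.52·e^(0.02·RH+f) = 42.44 μm/a
  Sd branch = 0.102·Sd^0.62·e^(0.033·RH+0.04·T) = 282.6 μm/a
  sum: 42.44 + 282.6 → r_corr = 325 μm/a
Convert to mass loss: 325 μm/a × 7.85 g/cm³ = 2551 g·m⁻²·a⁻¹

r_corr = 2.55e+03 g·m⁻²·a⁻¹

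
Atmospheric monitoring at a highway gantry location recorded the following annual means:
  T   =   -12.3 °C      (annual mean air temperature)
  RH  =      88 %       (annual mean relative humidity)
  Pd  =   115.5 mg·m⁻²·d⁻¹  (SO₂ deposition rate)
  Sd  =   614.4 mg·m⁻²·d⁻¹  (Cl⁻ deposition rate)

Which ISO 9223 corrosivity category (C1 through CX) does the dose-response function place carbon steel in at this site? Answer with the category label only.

C4

carbon steel: temperature factor f = +0.150·(-22.3) = -3.3450
  sulphur-dioxide contribution → 4.287 μm/a
  chloride contribution → 60.95 μm/a
  ⇒ r_corr(carbon steel) = 65.23 μm/a
65.2 μm/a falls in (50, 80] for carbon steel → category C4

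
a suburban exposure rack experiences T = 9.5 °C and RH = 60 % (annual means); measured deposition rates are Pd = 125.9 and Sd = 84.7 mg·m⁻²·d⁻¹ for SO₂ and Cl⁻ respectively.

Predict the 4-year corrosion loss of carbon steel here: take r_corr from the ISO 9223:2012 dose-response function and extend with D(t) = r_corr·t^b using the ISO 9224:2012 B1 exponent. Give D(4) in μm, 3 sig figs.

D(4) = 174 μm

carbon steel: T≤10 °C ⇒ hinge +0.150·(9.5−10) = -0.0750
  Pd branch = 1.77·Pd^0.52·e^(0.02·RH+f) = 67.39 μm/a
  Sd branch = 0.102·Sd^0.62·e^(0.033·RH+0.04·T) = 16.94 μm/a
  r_corr = 67.39 + 16.94 = 84.32 μm/a
ISO 9224: D(t) = r_corr · t^b with b = 0.523 (carbon steel, B1)
  D(4) = 84.32 × 4^0.523 = 84.32 × 2.065 = 174.1 μm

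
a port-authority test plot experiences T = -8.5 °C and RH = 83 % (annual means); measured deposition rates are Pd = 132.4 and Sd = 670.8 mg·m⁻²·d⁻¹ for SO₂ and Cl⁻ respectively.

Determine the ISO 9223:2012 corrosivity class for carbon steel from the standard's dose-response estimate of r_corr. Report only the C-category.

carbon steel: T≤10 °C ⇒ hinge +0.150·(-8.5−10) = -2.7750
  SO₂ term: 1.77·132.4^0.52·exp(0.02·83-2.7750) = 7.364
  Sd branch = 0.102·Sd^0.62·e^(0.033·RH+0.04·T) = 63.53 μm/a
  r_corr = 7.364 + 63.53 = 70.89 μm/a
ISO 9223 Table 2 (carbon steel): 50 < 70.9 ≤ 80 μm/a ⇒ C4

C4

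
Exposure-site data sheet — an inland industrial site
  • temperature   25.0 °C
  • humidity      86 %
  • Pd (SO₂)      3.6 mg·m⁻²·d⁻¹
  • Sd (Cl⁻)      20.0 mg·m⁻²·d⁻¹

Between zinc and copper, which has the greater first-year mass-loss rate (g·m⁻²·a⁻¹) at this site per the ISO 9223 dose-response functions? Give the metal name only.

zinc: T>10 °C ⇒ hinge -0.071·(25.0−10) = -1.0650
  SO₂ term: 0.0129·3.6^0.44·exp(0.046·86-1.0650) = 0.4082
  Cl⁻ term: 0.0175·20.0^0.57·exp(0.008·86+0.085·25.0) = 1.608
  r_corr = 0.4082 + 1.608 = 2.016 μm/a
  mass loss = 2.016 μm/a × 7.14 g/cm³ = 14.4 g·m⁻²·a⁻¹
copper: f(T) = -0.080·(T−10) [T>10 °C] = -1.2000
  SO₂ term: 0.0053·3.6^0.26·exp(0.059·86-1.2000) = 0.3559
  Cl⁻ term: 0.01025·20.0^0.27·exp(0.036·86+0.049·25.0) = 1.732
  sum: 0.3559 + 1.732 → r_corr = 2.088 μm/a
  mass loss = 2.088 μm/a × 8.96 g/cm³ = 18.71 g·m⁻²·a⁻¹
Ordering by g·m⁻²·a⁻¹: copper (18.7) > zinc (14.4)

copper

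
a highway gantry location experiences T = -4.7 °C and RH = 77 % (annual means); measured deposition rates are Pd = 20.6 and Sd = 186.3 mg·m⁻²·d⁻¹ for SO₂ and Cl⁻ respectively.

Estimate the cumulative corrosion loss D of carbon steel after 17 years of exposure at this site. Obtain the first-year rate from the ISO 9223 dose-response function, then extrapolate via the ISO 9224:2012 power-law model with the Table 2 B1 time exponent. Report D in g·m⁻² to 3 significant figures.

D(17) = 1.10e+03 g·m⁻²

carbon steel: f(T) = +0.150·(T−10) [T≤10 °C] = -2.2050
  SO₂ term: 1.77·20.6^0.52·exp(0.02·77-2.2050) = 4.389
  Sd branch = 0.102·Sd^0.62·e^(0.033·RH+0.04·T) = 27.42 μm/a
  r_corr = 4.389 + 27.42 = 31.81 μm/a
Long-term exponent b (ISO 9224 Table 2, B1) = 0.523
  D(17) = 31.81 × 17^0.523 = 31.81 × 4.401 = 140 μm
  Mass loss = 140 μm × 7.85 g/cm³ = 1099 g·m⁻²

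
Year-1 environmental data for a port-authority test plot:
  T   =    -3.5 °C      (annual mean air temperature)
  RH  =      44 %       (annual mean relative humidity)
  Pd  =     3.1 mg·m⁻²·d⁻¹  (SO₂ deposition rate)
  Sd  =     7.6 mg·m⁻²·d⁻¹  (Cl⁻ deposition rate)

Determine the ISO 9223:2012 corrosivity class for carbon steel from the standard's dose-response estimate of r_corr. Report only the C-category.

carbon steel: temperature factor f = +0.150·(-13.5) = -2.0250
  sulphur-dioxide contribution → 1.014 μm/a
  chloride contribution → 1.332 μm/a
  total first-year rate 2.346 μm/a
2.35 μm/a falls in (1.3, 25] for carbon steel → category C2

C2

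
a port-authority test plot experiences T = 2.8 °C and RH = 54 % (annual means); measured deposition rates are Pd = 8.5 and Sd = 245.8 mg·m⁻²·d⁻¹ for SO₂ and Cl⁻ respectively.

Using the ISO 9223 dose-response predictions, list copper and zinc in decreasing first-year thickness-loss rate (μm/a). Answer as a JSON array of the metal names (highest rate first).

["zinc", "copper"]

copper: temperature factor f = +0.126·(-7.2) = -0.9072
  SO₂ term: 0.0053·8.5^0.26·exp(0.059·54-0.9072) = 0.09028
  Cl⁻ term: 0.01025·245.8^0.27·exp(0.036·54+0.049·2.8) = 0.3631
  sum: 0.09028 + 0.3631 → r_corr = 0.4534 μm/a
zinc: f(T) = +0.038·(T−10) [T≤10 °C] = -0.2736
  Pd branch = 0.0129·Pd^0.44·e^(0.046·RH+f) = 0.3016 μm/a
  Cl⁻ term: 0.0175·245.8^0.57·exp(0.008·54+0.085·2.8) = 0.7882
  r_corr = 0.3016 + 0.7882 = 1.09 μm/a
Ordering by μm/a: zinc (1.09) > copper (0.453)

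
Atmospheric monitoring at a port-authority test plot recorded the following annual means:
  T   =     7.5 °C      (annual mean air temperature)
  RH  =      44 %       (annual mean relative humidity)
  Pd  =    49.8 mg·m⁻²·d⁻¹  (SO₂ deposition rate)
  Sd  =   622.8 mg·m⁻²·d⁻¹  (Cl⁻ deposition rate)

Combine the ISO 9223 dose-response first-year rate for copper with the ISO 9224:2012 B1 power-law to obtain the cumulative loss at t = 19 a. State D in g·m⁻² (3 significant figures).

copper: f(T) = +0.126·(T−10) [T≤10 °C] = -0.3150
  SO₂ term: 0.0053·49.8^0.26·exp(0.059·44-0.3150) = 0.1433
  Sd branch = 0.01025·Sd^0.27·e^(0.036·RH+0.049·T) = 0.4099 μm/a
  sum: 0.1433 + 0.4099 → r_corr = 0.5532 μm/a
Long-term exponent b (ISO 9224 Table 2, B1) = 0.667
  D(19) = 0.5532 × 19^0.667 = 0.5532 × 7.127 = 3.943 μm
  Mass loss = 3.943 μm × 8.96 g/cm³ = 35.33 g·m⁻²

D(19) = 35.3 g·m⁻²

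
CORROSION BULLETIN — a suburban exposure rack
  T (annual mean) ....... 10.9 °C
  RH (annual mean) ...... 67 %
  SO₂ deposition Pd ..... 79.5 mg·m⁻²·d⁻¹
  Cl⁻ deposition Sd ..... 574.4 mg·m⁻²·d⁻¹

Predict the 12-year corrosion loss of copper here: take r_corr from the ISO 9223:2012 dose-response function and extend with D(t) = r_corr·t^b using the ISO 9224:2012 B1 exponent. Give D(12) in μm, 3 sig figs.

copper: f(T) = -0.080·(T−10) [T>10 °C] = -0.0720
  SO₂ term: 0.0053·79.5^0.26·exp(0.059·67-0.0720) = 0.8014
  Sd branch = 0.01025·Sd^0.27·e^(0.036·RH+0.049·T) = 1.084 μm/a
  r_corr = 0.8014 + 1.084 = 1.886 μm/a
Power-law: D(12) = r_corr · 12^0.667
  D(12) = 1.886 × 12^0.667 = 1.886 × 5.246 = 9.893 μm

D(12) = 9.89 μm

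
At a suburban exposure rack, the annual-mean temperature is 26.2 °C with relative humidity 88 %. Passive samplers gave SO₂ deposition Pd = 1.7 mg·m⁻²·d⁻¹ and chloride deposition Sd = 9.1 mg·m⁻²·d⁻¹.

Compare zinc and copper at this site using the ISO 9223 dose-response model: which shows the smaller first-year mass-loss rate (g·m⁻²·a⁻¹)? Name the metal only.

zinc

zinc: temperature factor f = -0.071·(16.2) = -1.1502
  Pd branch = 0.0129·Pd^0.44·e^(0.046·RH+f) = 0.2955 μm/a
  Cl⁻ term: 0.0175·9.1^0.57·exp(0.008·88+0.085·26.2) = 1.155
  sum: 0.2955 + 1.155 → r_corr = 1.451 μm/a
  mass loss = 1.451 μm/a × 7.14 g/cm³ = 10.36 g·m⁻²·a⁻¹
copper: f(T) = -0.080·(T−10) [T>10 °C] = -1.2960
  SO₂ term: 0.0053·1.7^0.26·exp(0.059·88-1.2960) = 0.2994
  Cl⁻ term: 0.01025·9.1^0.27·exp(0.036·88+0.049·26.2) = 1.596
  sum: 0.2994 + 1.596 → r_corr = 1.895 μm/a
  mass loss = 1.895 μm/a × 8.96 g/cm³ = 16.98 g·m⁻²·a⁻¹
Ordering by g·m⁻²·a⁻¹: copper (17) > zinc (10.4)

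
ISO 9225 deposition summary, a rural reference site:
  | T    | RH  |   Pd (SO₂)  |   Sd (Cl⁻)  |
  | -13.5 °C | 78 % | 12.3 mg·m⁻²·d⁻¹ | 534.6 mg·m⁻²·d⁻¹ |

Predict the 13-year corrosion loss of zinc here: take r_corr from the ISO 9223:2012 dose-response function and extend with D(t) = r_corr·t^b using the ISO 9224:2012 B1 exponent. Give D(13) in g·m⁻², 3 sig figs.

zinc: temperature factor f = +0.038·(-23.5) = -0.8930
  SO₂ term: 0.0129·12.3^0.44·exp(0.046·78-0.8930) = 0.5762
  Cl⁻ term: 0.0175·534.6^0.57·exp(0.008·78+0.085·-13.5) = 0.3721
  sum: 0.5762 + 0.3721 → r_corr = 0.9483 μm/a
Long-term exponent b (ISO 9224 Table 2, B1) = 0.813
  D(13) = 0.9483 × 13^0.813 = 0.9483 × 8.047 = 7.631 μm
  Mass loss = 7.631 μm × 7.14 g/cm³ = 54.49 g·m⁻²

D(13) = 54.5 g·m⁻²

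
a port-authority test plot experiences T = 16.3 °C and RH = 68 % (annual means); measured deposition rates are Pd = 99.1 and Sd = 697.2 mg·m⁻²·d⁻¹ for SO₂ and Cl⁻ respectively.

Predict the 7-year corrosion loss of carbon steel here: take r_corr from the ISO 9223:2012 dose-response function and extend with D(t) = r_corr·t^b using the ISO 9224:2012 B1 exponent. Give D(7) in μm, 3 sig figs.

D(7) = 444 μm

carbon steel: T>10 °C ⇒ hinge -0.054·(16.3−10) = -0.3402
  Pd branch = 1.77·Pd^0.52·e^(0.02·RH+f) = 53.56 μm/a
  Cl⁻ term: 0.102·697.2^0.62·exp(0.033·68+0.04·16.3) = 107
  r_corr = 53.56 + 107 = 160.5 μm/a
ISO 9224: D(t) = r_corr · t^b with b = 0.523 (carbon steel, B1)
  D(7) = 160.5 × 7^0.523 = 160.5 × 2.767 = 444.1 μm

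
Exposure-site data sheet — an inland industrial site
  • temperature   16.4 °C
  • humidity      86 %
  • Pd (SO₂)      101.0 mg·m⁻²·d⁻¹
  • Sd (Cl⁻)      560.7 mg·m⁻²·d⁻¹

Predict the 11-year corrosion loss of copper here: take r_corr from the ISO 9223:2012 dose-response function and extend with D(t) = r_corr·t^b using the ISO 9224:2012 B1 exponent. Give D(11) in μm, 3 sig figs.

copper: f(T) = -0.080·(T−10) [T>10 °C] = -0.5120
  sulphur-dioxide contribution → 1.685 μm/a
  chloride contribution → 2.795 μm/a
  total first-year rate 4.481 μm/a
ISO 9224: D(t) = r_corr · t^b with b = 0.667 (copper, B1)
  D(11) = 4.481 × 11^0.667 = 4.481 × 4.95 = 22.18 μm

D(11) = 22.2 μm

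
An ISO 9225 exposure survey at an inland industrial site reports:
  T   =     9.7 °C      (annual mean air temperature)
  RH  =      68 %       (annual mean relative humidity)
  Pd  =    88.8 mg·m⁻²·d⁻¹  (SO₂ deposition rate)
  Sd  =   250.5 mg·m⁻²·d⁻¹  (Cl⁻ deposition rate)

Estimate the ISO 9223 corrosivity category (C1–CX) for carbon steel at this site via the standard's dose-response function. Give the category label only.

carbon steel: f(T) = +0.150·(T−10) [T≤10 °C] = -0.0450
  Pd branch = 1.77·Pd^0.52·e^(0.02·RH+f) = 67.96 μm/a
  Cl⁻ term: 0.102·250.5^0.62·exp(0.033·68+0.04·9.7) = 43.54
  r_corr = 67.96 + 43.54 = 111.5 μm/a
Category bounds: 80…200 μm/a bracket r_corr ⇒ C5

C5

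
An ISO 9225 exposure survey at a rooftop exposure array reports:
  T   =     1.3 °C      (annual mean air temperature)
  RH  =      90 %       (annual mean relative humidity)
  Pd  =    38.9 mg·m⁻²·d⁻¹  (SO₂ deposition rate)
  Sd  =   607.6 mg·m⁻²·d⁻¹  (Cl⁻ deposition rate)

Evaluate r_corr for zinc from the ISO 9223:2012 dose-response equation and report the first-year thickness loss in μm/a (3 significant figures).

r_corr = 4.46 μm/a

zinc: temperature factor f = +0.038·(-8.7) = -0.3306
  Pd branch = 0.0129·Pd^0.44·e^(0.046·RH+f) = 2.915 μm/a
  Sd branch = 0.0175·Sd^0.57·e^(0.008·RH+0.085·T) = 1.55 μm/a
  sum: 2.915 + 1.55 → r_corr = 4.465 μm/a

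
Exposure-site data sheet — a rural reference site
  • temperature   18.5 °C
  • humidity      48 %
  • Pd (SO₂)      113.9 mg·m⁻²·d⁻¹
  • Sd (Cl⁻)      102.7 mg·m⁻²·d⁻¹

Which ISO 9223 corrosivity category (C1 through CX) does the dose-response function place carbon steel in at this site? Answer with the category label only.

C4

carbon steel: T>10 °C ⇒ hinge -0.054·(18.5−10) = -0.4590
  Pd branch = 1.77·Pd^0.52·e^(0.02·RH+f) = 34.27 μm/a
  Cl⁻ term: 0.102·102.7^0.62·exp(0.033·48+0.04·18.5) = 18.41
  r_corr = 34.27 + 18.41 = 52.68 μm/a
52.7 μm/a falls in (50, 80] for carbon steel → category C4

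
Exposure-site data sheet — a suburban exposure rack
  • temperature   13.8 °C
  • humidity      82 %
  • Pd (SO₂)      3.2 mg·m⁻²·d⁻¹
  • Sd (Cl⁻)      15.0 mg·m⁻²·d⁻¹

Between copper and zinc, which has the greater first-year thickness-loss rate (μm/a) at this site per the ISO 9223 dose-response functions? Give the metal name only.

copper: f(T) = -0.080·(T−10) [T>10 °C] = -0.3040
  Pd branch = 0.0053·Pd^0.26·e^(0.059·RH+f) = 0.6679 μm/a
  Cl⁻ term: 0.01025·15.0^0.27·exp(0.036·82+0.049·13.8) = 0.8016
  sum: 0.6679 + 0.8016 → r_corr = 1.47 μm/a
zinc: T>10 °C ⇒ hinge -0.071·(13.8−10) = -0.2698
  SO₂ term: 0.0129·3.2^0.44·exp(0.046·82-0.2698) = 0.7142
  Cl⁻ term: 0.0175·15.0^0.57·exp(0.008·82+0.085·13.8) = 0.5102
  sum: 0.7142 + 0.5102 → r_corr = 1.224 μm/a
Ordering by μm/a: copper (1.47) > zinc (1.22)

copper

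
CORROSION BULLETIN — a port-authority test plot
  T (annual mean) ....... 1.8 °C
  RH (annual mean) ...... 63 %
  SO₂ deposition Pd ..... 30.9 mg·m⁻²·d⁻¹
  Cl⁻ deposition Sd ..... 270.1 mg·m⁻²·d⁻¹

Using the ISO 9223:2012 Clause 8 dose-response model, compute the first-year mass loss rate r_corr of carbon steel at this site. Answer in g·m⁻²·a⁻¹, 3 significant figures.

carbon steel: T≤10 °C ⇒ hinge +0.150·(1.8−10) = -1.2300
  Pd branch = 1.77·Pd^0.52·e^(0.02·RH+f) = 10.86 μm/a
  Sd branch = 0.102·Sd^0.62·e^(0.033·RH+0.04·T) = 28.2 μm/a
  r_corr = 10.86 + 28.2 = 39.06 μm/a
Convert to mass loss: 39.06 μm/a × 7.85 g/cm³ = 306.6 g·m⁻²·a⁻¹

r_corr = 307 g·m⁻²·a⁻¹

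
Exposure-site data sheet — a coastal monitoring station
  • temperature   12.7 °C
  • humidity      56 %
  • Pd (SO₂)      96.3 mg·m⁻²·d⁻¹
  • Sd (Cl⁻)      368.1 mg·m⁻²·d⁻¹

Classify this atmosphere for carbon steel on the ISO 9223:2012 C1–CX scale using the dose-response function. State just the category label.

C5

carbon steel: temperature factor f = -0.054·(2.7) = -0.1458
  sulphur-dioxide contribution → 50.41 μm/a
  chloride contribution → 41.95 μm/a
  total first-year rate 92.36 μm/a
ISO 9223 Table 2 (carbon steel): 80 < 92.4 ≤ 200 μm/a ⇒ C5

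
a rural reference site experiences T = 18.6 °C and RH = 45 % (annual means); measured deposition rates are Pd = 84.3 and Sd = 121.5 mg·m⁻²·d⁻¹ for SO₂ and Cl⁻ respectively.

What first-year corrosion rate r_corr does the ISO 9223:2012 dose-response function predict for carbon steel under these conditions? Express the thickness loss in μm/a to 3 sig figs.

r_corr = 46.0 μm/a

carbon steel: T>10 °C ⇒ hinge -0.054·(18.6−10) = -0.4644
  sulphur-dioxide contribution → 27.45 μm/a
  chloride contribution → 18.58 μm/a
  ⇒ r_corr(carbon steel) = 46.03 μm/a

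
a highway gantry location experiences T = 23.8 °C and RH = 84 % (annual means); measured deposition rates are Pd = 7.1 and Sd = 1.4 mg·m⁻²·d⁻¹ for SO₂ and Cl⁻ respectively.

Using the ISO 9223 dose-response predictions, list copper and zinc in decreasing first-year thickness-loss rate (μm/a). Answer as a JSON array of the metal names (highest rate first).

copper: f(T) = -0.080·(T−10) [T>10 °C] = -1.1040
  Pd branch = 0.0053·Pd^0.26·e^(0.059·RH+f) = 0.4154 μm/a
  Cl⁻ term: 0.01025·1.4^0.27·exp(0.036·84+0.049·23.8) = 0.7412
  sum: 0.4154 + 0.7412 → r_corr = 1.157 μm/a
zinc: T>10 °C ⇒ hinge -0.071·(23.8−10) = -0.9798
  SO₂ term: 0.0129·7.1^0.44·exp(0.046·84-0.9798) = 0.5467
  Sd branch = 0.0175·Sd^0.57·e^(0.008·RH+0.085·T) = 0.3139 μm/a
  sum: 0.5467 + 0.3139 → r_corr = 0.8606 μm/a
Ordering by μm/a: copper (1.16) > zinc (0.861)

["copper", "zinc"]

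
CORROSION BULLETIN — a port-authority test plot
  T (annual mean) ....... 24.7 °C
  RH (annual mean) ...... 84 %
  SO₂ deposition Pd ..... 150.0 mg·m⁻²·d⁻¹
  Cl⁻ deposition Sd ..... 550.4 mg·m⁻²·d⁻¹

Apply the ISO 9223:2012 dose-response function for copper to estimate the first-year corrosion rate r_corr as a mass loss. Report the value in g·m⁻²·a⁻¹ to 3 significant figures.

r_corr = 42.5 g·m⁻²·a⁻¹

copper: T>10 °C ⇒ hinge -0.080·(24.7−10) = -1.1760
  sulphur-dioxide contribution → 0.8545 μm/a
  chloride contribution → 3.887 μm/a
  total first-year rate 4.742 μm/a
Convert to mass loss: 4.742 μm/a × 8.96 g/cm³ = 42.49 g·m⁻²·a⁻¹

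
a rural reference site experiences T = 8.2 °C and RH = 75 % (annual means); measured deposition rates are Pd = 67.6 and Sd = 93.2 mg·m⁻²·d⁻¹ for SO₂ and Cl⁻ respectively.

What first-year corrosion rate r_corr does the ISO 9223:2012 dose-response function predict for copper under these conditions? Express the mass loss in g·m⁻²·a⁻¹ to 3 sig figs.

r_corr = 16.4 g·m⁻²·a⁻¹

copper: T≤10 °C ⇒ hinge +0.126·(8.2−10) = -0.2268
  Pd branch = 0.0053·Pd^0.26·e^(0.059·RH+f) = 1.055 μm/a
  Cl⁻ term: 0.01025·93.2^0.27·exp(0.036·75+0.049·8.2) = 0.7755
  sum: 1.055 + 0.7755 → r_corr = 1.831 μm/a
Convert to mass loss: 1.831 μm/a × 8.96 g/cm³ = 16.4 g·m⁻²·a⁻¹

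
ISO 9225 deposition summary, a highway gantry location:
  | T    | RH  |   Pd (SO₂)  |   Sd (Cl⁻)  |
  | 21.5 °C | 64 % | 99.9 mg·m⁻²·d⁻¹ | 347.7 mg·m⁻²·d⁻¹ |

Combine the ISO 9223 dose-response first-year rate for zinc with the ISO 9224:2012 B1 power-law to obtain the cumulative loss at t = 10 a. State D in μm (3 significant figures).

D(10) = 38.5 μm

zinc: T>10 °C ⇒ hinge -0.071·(21.5−10) = -0.8165
  Pd branch = 0.0129·Pd^0.44·e^(0.046·RH+f) = 0.821 μm/a
  Cl⁻ term: 0.0175·347.7^0.57·exp(0.008·64+0.085·21.5) = 5.1
  r_corr = 0.821 + 5.1 = 5.921 μm/a
Long-term exponent b (ISO 9224 Table 2, B1) = 0.813
  D(10) = 5.921 × 10^0.813 = 5.921 × 6.501 = 38.49 μm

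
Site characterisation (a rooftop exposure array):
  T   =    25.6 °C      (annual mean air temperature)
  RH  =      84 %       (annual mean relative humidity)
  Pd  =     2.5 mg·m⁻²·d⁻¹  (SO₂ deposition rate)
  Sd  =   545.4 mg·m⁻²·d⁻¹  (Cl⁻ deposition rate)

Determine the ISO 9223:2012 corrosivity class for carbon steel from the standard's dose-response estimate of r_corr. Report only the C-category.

CX

carbon steel: f(T) = -0.054·(T−10) [T>10 °C] = -0.8424
  Pd branch = 1.77·Pd^0.52·e^(0.02·RH+f) = 6.587 μm/a
  Sd branch = 0.102·Sd^0.62·e^(0.033·RH+0.04·T) = 225.9 μm/a
  sum: 6.587 + 225.9 → r_corr = 232.5 μm/a
233 μm/a falls in (200, 700] for carbon steel → category CX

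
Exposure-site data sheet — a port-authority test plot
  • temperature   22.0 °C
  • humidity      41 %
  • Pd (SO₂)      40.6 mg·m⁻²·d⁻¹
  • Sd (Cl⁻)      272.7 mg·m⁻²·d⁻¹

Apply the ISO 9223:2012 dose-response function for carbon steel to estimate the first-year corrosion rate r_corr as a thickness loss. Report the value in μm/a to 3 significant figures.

r_corr = 45.2 μm/a

carbon steel: temperature factor f = -0.054·(12.0) = -0.6480
  Pd branch = 1.77·Pd^0.52·e^(0.02·RH+f) = 14.42 μm/a
  Cl⁻ term: 0.102·272.7^0.62·exp(0.033·41+0.04·22.0) = 30.8
  r_corr = 14.42 + 30.8 = 45.22 μm/a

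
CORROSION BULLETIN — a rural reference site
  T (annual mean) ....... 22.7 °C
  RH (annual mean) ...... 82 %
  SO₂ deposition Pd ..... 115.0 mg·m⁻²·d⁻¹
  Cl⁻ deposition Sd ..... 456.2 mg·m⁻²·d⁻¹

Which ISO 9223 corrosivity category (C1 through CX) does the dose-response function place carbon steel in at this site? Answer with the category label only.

carbon steel: f(T) = -0.054·(T−10) [T>10 °C] = -0.6858
  sulphur-dioxide contribution → 54.19 μm/a
  chloride contribution → 168.6 μm/a
  total first-year rate 222.8 μm/a
Category bounds: 200…700 μm/a bracket r_corr ⇒ CX

CX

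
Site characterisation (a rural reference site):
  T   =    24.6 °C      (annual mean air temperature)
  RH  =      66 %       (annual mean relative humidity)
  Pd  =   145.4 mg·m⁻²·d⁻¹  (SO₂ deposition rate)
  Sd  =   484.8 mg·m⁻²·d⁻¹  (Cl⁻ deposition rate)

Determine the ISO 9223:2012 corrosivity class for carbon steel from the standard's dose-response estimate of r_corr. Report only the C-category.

C5

carbon steel: T>10 °C ⇒ hinge -0.054·(24.6−10) = -0.7884
  sulphur-dioxide contribution → 40.12 μm/a
  chloride contribution → 111.4 μm/a
  total first-year rate 151.5 μm/a
ISO 9223 Table 2 (carbon steel): 80 < 152 ≤ 200 μm/a ⇒ C5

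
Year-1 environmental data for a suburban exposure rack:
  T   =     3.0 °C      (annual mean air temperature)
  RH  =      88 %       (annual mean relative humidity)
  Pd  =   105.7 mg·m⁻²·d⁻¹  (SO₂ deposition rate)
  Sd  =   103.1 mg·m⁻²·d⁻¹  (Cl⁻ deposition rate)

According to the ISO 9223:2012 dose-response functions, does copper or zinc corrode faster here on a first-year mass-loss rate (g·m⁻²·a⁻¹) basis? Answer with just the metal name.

copper: T≤10 °C ⇒ hinge +0.126·(3.0−10) = -0.8820
  SO₂ term: 0.0053·105.7^0.26·exp(0.059·88-0.8820) = 1.325
  Sd branch = 0.01025·Sd^0.27·e^(0.036·RH+0.049·T) = 0.9863 μm/a
  sum: 1.325 + 0.9863 → r_corr = 2.312 μm/a
  mass loss = 2.312 μm/a × 8.96 g/cm³ = 20.71 g·m⁻²·a⁻¹
zinc: T≤10 °C ⇒ hinge +0.038·(3.0−10) = -0.2660
  SO₂ term: 0.0129·105.7^0.44·exp(0.046·88-0.2660) = 4.402
  Cl⁻ term: 0.0175·103.1^0.57·exp(0.008·88+0.085·3.0) = 0.6413
  r_corr = 4.402 + 0.6413 = 5.044 μm/a
  mass loss = 5.044 μm/a × 7.14 g/cm³ = 36.01 g·m⁻²·a⁻¹
Ordering by g·m⁻²·a⁻¹: zinc (36) > copper (20.7)

zinc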